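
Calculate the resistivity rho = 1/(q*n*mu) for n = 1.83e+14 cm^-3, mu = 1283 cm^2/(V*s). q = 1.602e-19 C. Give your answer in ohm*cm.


Step 1: sigma = q * n * mu = 1.602e-19 * 1.83e+14 * 1283 = 3.76132e-02 S/cm
Step 2: rho = 1 / sigma = 1 / 3.76132e-02 = 26.59 ohm*cm

26.59


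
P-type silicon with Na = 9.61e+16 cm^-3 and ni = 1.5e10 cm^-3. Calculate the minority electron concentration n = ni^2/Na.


Step 1: Majority hole concentration p ≈ Na = 9.61e+16 cm^-3
Step 2: n = ni^2 / Na = (1.5e10)^2 / 9.61e+16
Step 3: n = 2.34e+03 cm^-3

2.34e+03


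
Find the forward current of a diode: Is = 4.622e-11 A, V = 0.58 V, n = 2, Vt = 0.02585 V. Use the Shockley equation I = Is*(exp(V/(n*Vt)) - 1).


Step 1: V/(n*Vt) = 0.58/(2*0.02585) = 11.2186
Step 2: exp(11.2186) = 7.4503e+04
Step 3: I = 4.622e-11 * (7.4503e+04 - 1) = 3.44e-06 A

3.44e-06


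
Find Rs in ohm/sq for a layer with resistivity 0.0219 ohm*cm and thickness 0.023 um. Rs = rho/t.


Step 1: Convert thickness to cm: t = 0.023 um = 2.3000e-06 cm
Step 2: Rs = rho / t = 0.0219 / 2.3000e-06
Step 3: Rs = 9521.7 ohm/sq

9521.7


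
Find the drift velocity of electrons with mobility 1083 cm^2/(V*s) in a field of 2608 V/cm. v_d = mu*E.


Step 1: v_d = mu * E
Step 2: v_d = 1083 * 2608 = 2824464
Step 3: v_d = 2.82e+06 cm/s

2.82e+06


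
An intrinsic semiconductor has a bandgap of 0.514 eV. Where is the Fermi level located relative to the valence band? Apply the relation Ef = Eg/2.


Step 1: For an intrinsic semiconductor, the Fermi level sits at midgap.
Step 2: Ef = Eg / 2 = 0.514 / 2 = 0.257 eV

0.257


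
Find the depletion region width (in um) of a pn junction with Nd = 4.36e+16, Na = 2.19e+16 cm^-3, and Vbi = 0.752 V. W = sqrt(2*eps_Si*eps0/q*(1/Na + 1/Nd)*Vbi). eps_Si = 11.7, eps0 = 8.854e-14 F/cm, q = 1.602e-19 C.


Step 1: 1/Na + 1/Nd = 1/2.19e+16 + 1/4.36e+16 = 6.85979e-17
Step 2: 2*eps*eps0/q = 2*11.7*8.854e-14/1.602e-19 = 1.293281e+07
Step 3: W^2 = 1.293281e+07 * 6.85979e-17 * 0.752 = 6.67147e-10
Step 4: W = sqrt(6.67147e-10) = 2.583e-05 cm = 0.2583 um

0.2583


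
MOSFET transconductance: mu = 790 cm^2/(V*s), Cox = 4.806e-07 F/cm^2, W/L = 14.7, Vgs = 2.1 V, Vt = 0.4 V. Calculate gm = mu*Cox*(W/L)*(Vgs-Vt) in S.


Step 1: Vov = Vgs - Vt = 2.1 - 0.4 = 1.7 V
Step 2: gm = mu * Cox * (W/L) * Vov
Step 3: gm = 790 * 4.806e-07 * 14.7 * 1.7 = 9.49e-03 S

9.49e-03


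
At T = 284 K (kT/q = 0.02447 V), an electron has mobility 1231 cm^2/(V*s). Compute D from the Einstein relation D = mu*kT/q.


Step 1: D = mu * (kT/q)
Step 2: D = 1231 * 0.02447
Step 3: D = 30.12 cm^2/s

30.12


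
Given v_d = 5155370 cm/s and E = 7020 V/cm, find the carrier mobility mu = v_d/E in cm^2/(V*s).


Step 1: mu = v_d / E
Step 2: mu = 5155370 / 7020
Step 3: mu = 734.38 cm^2/(V*s)

734.38


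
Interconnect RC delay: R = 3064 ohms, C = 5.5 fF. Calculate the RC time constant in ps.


Step 1: tau = R * C
Step 2: tau = 3064 * 5.5 fF = 3064 * 5.5e-15 F
Step 3: tau = 1.6852e-11 s = 16.852 ps

16.852


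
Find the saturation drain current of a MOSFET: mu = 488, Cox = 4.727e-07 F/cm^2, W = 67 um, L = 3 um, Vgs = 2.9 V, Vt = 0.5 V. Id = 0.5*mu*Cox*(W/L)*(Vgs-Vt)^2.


Step 1: Overdrive voltage Vov = Vgs - Vt = 2.9 - 0.5 = 2.4 V
Step 2: W/L = 67/3 = 22.3333
Step 3: Id = 0.5 * 488 * 4.727e-07 * 22.3333 * 2.4^2
Step 4: Id = 1.48e-02 A

1.48e-02


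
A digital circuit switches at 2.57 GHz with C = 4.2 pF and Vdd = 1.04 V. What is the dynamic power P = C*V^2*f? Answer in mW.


Step 1: V^2 = 1.04^2 = 1.0816 V^2
Step 2: P = C*V^2*f = 4.2e-12 F * 1.0816 * 2.57e9 Hz
Step 3: P = 1.16747904e-02 W
Step 4: P = 11.675 mW

11.675


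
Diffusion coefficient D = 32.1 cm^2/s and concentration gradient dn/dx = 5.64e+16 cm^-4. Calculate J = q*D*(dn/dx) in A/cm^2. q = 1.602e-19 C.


Step 1: J = q * D * (dn/dx)
Step 2: J = 1.602e-19 * 32.1 * 5.64e+16
Step 3: J = 2.90e-01 A/cm^2

2.90e-01


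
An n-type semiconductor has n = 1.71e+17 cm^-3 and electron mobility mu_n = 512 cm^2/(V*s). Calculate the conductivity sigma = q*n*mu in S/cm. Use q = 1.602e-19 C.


Step 1: sigma = q * n * mu
Step 2: sigma = 1.602e-19 * 1.71e+17 * 512
Step 3: sigma = 1.403e+01 S/cm

1.403e+01


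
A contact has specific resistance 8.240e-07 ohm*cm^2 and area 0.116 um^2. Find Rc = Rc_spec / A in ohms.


Step 1: Convert area to cm^2: 0.116 um^2 = 1.1600e-09 cm^2
Step 2: Rc = Rc_spec / A = 8.240e-07 / 1.1600e-09
Step 3: Rc = 7.10e+02 ohms

7.10e+02


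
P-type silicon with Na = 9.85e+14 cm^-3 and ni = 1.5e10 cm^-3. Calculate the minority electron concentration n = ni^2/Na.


Step 1: Majority hole concentration p ≈ Na = 9.85e+14 cm^-3
Step 2: n = ni^2 / Na = (1.5e10)^2 / 9.85e+14
Step 3: n = 2.28e+05 cm^-3

2.28e+05


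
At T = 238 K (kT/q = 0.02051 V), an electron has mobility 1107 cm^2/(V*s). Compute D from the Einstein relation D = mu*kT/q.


Step 1: D = mu * (kT/q)
Step 2: D = 1107 * 0.02051
Step 3: D = 22.7 cm^2/s

22.7


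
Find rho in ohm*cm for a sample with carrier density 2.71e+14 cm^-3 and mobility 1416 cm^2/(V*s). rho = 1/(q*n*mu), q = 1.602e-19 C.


Step 1: sigma = q * n * mu = 1.602e-19 * 2.71e+14 * 1416 = 6.14745e-02 S/cm
Step 2: rho = 1 / sigma = 1 / 6.14745e-02 = 16.27 ohm*cm

16.27


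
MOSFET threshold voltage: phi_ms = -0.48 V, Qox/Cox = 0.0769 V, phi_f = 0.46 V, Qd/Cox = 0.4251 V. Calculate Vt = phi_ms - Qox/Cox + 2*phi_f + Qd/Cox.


Step 1: Vt = phi_ms - Qox/Cox + 2*phi_f + Qd/Cox
Step 2: Vt = -0.48 - 0.0769 + 2*0.46 + 0.4251
Step 3: Vt = -0.48 - 0.0769 + 0.92 + 0.4251
Step 4: Vt = 0.7882 V

0.7882


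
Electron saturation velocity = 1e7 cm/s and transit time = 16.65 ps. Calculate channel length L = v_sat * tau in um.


Step 1: tau in seconds = 16.65 ps * 1e-12 = 1.6650e-11 s
Step 2: L = v_sat * tau = 1e7 * 1.6650e-11 = 1.6650e-04 cm
Step 3: L in um = 1.6650e-04 * 1e4 = 1.665 um

1.665


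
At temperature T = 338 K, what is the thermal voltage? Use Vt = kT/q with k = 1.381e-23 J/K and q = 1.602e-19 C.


Step 1: kT = 1.381e-23 * 338 = 4.66778e-21 J
Step 2: Vt = kT/q = 4.66778e-21 / 1.602e-19
Step 3: Vt = 0.02914 V

0.02914


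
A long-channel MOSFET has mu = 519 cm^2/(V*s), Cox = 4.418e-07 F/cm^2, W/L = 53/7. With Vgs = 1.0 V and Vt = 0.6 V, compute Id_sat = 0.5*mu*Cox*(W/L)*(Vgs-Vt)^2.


Step 1: Overdrive voltage Vov = Vgs - Vt = 1.0 - 0.6 = 0.4 V
Step 2: W/L = 53/7 = 7.57143
Step 3: Id = 0.5 * 519 * 4.418e-07 * 7.57143 * 0.4^2
Step 4: Id = 1.39e-04 A

1.39e-04


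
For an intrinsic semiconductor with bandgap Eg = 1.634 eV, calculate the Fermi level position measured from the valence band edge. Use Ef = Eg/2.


Step 1: For an intrinsic semiconductor, the Fermi level sits at midgap.
Step 2: Ef = Eg / 2 = 1.634 / 2 = 0.817 eV

0.817


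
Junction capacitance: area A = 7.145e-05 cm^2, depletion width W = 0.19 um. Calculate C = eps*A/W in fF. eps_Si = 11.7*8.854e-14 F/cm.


Step 1: eps_Si = 11.7 * 8.854e-14 = 1.035918e-12 F/cm
Step 2: W in cm = 0.19 * 1e-4 = 1.90e-05 cm
Step 3: C = 1.035918e-12 * 7.145e-05 / 1.90e-05 = 3.895597e-12 F
Step 4: C = 3895.6 fF

3895.6


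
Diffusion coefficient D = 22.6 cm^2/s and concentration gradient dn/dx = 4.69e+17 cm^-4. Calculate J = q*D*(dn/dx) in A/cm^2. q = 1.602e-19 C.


Step 1: J = q * D * (dn/dx)
Step 2: J = 1.602e-19 * 22.6 * 4.69e+17
Step 3: J = 1.70e+00 A/cm^2

1.70e+00


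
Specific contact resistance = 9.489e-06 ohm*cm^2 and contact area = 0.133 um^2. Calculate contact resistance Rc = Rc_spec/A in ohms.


Step 1: Convert area to cm^2: 0.133 um^2 = 1.3300e-09 cm^2
Step 2: Rc = Rc_spec / A = 9.489e-06 / 1.3300e-09
Step 3: Rc = 7.13e+03 ohms

7.13e+03


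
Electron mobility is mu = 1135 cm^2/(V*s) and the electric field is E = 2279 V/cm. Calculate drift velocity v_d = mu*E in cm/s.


Step 1: v_d = mu * E
Step 2: v_d = 1135 * 2279 = 2586665
Step 3: v_d = 2.59e+06 cm/s

2.59e+06


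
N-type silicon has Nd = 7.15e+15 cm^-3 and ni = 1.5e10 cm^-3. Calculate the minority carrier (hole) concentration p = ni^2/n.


Step 1: Since Nd >> ni, n ≈ Nd = 7.15e+15 cm^-3
Step 2: p = ni^2 / n = (1.5e10)^2 / 7.15e+15
Step 3: p = 2.25e20 / 7.15e+15 = 3.15e+04 cm^-3

3.15e+04


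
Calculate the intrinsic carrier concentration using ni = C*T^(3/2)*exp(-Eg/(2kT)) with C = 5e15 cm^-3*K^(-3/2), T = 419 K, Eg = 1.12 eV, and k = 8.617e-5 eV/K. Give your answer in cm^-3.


Step 1: Compute kT = 8.617e-5 * 419 = 0.03610523 eV
Step 2: Exponent = -Eg/(2kT) = -1.12/(2*0.03610523) = -15.51022
Step 3: T^(3/2) = 419^1.5 = 8576.72
Step 4: ni = 5e15 * 8576.72 * exp(-15.51022) = 7.88e+12 cm^-3

7.88e+12


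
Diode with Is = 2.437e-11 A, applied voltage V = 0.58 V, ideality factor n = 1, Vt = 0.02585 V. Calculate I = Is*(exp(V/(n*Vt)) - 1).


Step 1: V/(n*Vt) = 0.58/(1*0.02585) = 22.4371
Step 2: exp(22.4371) = 5.5502e+09
Step 3: I = 2.437e-11 * (5.5502e+09 - 1) = 1.35e-01 A

1.35e-01


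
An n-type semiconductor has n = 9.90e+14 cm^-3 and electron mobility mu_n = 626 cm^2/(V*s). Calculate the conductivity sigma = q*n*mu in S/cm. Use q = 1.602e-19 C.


Step 1: sigma = q * n * mu
Step 2: sigma = 1.602e-19 * 9.90e+14 * 626
Step 3: sigma = 9.928e-02 S/cm

9.928e-02


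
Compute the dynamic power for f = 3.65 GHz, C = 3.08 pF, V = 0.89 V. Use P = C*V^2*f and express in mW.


Step 1: V^2 = 0.89^2 = 0.7921 V^2
Step 2: P = C*V^2*f = 3.08e-12 F * 0.7921 * 3.65e9 Hz
Step 3: P = 8.9047882e-03 W
Step 4: P = 8.905 mW

8.905


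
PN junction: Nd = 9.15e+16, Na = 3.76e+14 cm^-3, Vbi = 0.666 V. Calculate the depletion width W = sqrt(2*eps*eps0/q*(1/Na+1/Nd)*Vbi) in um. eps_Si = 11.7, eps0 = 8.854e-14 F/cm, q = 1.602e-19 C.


Step 1: 1/Na + 1/Nd = 1/3.76e+14 + 1/9.15e+16 = 2.67050e-15
Step 2: 2*eps*eps0/q = 2*11.7*8.854e-14/1.602e-19 = 1.293281e+07
Step 3: W^2 = 1.293281e+07 * 2.67050e-15 * 0.666 = 2.30017e-08
Step 4: W = sqrt(2.30017e-08) = 1.517e-04 cm = 1.517 um

1.517


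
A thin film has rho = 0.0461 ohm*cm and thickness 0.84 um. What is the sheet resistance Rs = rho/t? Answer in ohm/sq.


Step 1: Convert thickness to cm: t = 0.84 um = 8.4000e-05 cm
Step 2: Rs = rho / t = 0.0461 / 8.4000e-05
Step 3: Rs = 548.8 ohm/sq

548.8


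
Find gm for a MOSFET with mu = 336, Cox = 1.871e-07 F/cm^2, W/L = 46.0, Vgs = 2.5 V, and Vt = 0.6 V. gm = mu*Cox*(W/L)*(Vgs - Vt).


Step 1: Vov = Vgs - Vt = 2.5 - 0.6 = 1.9 V
Step 2: gm = mu * Cox * (W/L) * Vov
Step 3: gm = 336 * 1.871e-07 * 46.0 * 1.9 = 5.49e-03 S

5.49e-03


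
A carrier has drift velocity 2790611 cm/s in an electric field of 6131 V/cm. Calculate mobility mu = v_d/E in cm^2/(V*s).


Step 1: mu = v_d / E
Step 2: mu = 2790611 / 6131
Step 3: mu = 455.16 cm^2/(V*s)

455.16


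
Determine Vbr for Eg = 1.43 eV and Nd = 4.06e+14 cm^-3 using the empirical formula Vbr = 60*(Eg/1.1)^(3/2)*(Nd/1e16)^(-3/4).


Step 1: Eg/1.1 = 1.43/1.1 = 1.300000
Step 2: (Eg/1.1)^1.5 = 1.300000^1.5 = 1.482228
Step 3: (Nd/1e16)^(-0.75) = (0.0406)^(-0.75) = 11.056190
Step 4: Vbr = 60 * 1.482228 * 11.056190 = 983.3 V

983.3


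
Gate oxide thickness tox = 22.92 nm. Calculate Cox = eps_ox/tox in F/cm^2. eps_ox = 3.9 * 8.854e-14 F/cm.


Step 1: eps_ox = 3.9 * 8.854e-14 = 3.45306e-13 F/cm
Step 2: tox in cm = 22.92 nm * 1e-7 = 2.2920e-06 cm
Step 3: Cox = 3.45306e-13 / 2.2920e-06 = 1.51e-07 F/cm^2

1.51e-07


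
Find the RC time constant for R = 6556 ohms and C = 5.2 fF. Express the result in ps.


Step 1: tau = R * C
Step 2: tau = 6556 * 5.2 fF = 6556 * 5.2e-15 F
Step 3: tau = 3.40912e-11 s = 34.0912 ps

34.0912


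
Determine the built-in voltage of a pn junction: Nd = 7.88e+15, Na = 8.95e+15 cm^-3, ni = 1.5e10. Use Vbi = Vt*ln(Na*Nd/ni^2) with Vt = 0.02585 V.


Step 1: Compute Na*Nd/ni^2 = 8.95e+15 * 7.88e+15 / (1.5e10)^2 = 3.1345e+11
Step 2: ln(3.1345e+11) = 26.4709
Step 3: Vbi = 0.02585 * 26.4709 = 0.684 V

0.684


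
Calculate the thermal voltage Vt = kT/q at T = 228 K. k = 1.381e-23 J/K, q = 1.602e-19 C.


Step 1: kT = 1.381e-23 * 228 = 3.14868e-21 J
Step 2: Vt = kT/q = 3.14868e-21 / 1.602e-19
Step 3: Vt = 0.01965 V

0.01965


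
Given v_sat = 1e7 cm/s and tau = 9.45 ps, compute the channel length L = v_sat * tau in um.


Step 1: tau in seconds = 9.45 ps * 1e-12 = 9.4500e-12 s
Step 2: L = v_sat * tau = 1e7 * 9.4500e-12 = 9.4500e-05 cm
Step 3: L in um = 9.4500e-05 * 1e4 = 0.945 um

0.945


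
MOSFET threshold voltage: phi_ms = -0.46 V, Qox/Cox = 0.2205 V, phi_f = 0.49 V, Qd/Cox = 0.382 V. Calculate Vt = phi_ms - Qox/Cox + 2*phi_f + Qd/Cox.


Step 1: Vt = phi_ms - Qox/Cox + 2*phi_f + Qd/Cox
Step 2: Vt = -0.46 - 0.2205 + 2*0.49 + 0.382
Step 3: Vt = -0.46 - 0.2205 + 0.98 + 0.382
Step 4: Vt = 0.6815 V

0.6815


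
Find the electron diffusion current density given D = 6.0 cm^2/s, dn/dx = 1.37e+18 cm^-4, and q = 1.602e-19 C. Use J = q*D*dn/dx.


Step 1: J = q * D * (dn/dx)
Step 2: J = 1.602e-19 * 6.0 * 1.37e+18
Step 3: J = 1.32e+00 A/cm^2

1.32e+00


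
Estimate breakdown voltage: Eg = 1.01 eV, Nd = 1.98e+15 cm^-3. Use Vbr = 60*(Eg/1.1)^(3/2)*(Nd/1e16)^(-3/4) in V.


Step 1: Eg/1.1 = 1.01/1.1 = 0.918182
Step 2: (Eg/1.1)^1.5 = 0.918182^1.5 = 0.879819
Step 3: (Nd/1e16)^(-0.75) = (0.198)^(-0.75) = 3.369001
Step 4: Vbr = 60 * 0.879819 * 3.369001 = 177.8 V

177.8


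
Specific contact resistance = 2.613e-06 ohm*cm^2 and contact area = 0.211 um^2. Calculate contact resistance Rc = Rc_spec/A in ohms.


Step 1: Convert area to cm^2: 0.211 um^2 = 2.1100e-09 cm^2
Step 2: Rc = Rc_spec / A = 2.613e-06 / 2.1100e-09
Step 3: Rc = 1.24e+03 ohms

1.24e+03


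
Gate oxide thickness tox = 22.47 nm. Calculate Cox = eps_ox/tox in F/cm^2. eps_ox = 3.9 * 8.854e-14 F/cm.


Step 1: eps_ox = 3.9 * 8.854e-14 = 3.45306e-13 F/cm
Step 2: tox in cm = 22.47 nm * 1e-7 = 2.2470e-06 cm
Step 3: Cox = 3.45306e-13 / 2.2470e-06 = 1.54e-07 F/cm^2

1.54e-07


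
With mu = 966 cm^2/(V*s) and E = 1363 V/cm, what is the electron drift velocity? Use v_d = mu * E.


Step 1: v_d = mu * E
Step 2: v_d = 966 * 1363 = 1316658
Step 3: v_d = 1.32e+06 cm/s

1.32e+06


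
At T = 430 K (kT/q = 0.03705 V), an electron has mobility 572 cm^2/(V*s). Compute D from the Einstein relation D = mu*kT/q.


Step 1: D = mu * (kT/q)
Step 2: D = 572 * 0.03705
Step 3: D = 21.19 cm^2/s

21.19


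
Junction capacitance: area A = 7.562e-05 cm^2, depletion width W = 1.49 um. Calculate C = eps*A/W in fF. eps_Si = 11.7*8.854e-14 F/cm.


Step 1: eps_Si = 11.7 * 8.854e-14 = 1.035918e-12 F/cm
Step 2: W in cm = 1.49 * 1e-4 = 1.49e-04 cm
Step 3: C = 1.035918e-12 * 7.562e-05 / 1.49e-04 = 5.257458e-13 F
Step 4: C = 525.75 fF

525.75


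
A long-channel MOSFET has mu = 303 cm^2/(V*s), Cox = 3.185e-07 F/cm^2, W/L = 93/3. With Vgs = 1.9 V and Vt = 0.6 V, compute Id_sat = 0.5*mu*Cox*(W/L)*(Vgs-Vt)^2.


Step 1: Overdrive voltage Vov = Vgs - Vt = 1.9 - 0.6 = 1.3 V
Step 2: W/L = 93/3 = 31
Step 3: Id = 0.5 * 303 * 3.185e-07 * 31 * 1.3^2
Step 4: Id = 2.53e-03 A

2.53e-03


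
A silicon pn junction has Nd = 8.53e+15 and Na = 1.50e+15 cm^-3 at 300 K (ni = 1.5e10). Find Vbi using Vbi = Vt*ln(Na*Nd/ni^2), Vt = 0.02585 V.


Step 1: Compute Na*Nd/ni^2 = 1.50e+15 * 8.53e+15 / (1.5e10)^2 = 5.6867e+10
Step 2: ln(5.6867e+10) = 24.7640
Step 3: Vbi = 0.02585 * 24.7640 = 0.64 V

0.64


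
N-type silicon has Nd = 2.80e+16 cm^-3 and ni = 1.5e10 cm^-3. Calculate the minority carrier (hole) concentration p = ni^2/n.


Step 1: Since Nd >> ni, n ≈ Nd = 2.80e+16 cm^-3
Step 2: p = ni^2 / n = (1.5e10)^2 / 2.80e+16
Step 3: p = 2.25e20 / 2.80e+16 = 8.04e+03 cm^-3

8.04e+03


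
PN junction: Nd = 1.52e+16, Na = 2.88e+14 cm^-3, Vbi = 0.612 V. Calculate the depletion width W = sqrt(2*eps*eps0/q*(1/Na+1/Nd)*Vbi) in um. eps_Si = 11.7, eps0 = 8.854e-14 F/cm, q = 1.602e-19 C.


Step 1: 1/Na + 1/Nd = 1/2.88e+14 + 1/1.52e+16 = 3.53801e-15
Step 2: 2*eps*eps0/q = 2*11.7*8.854e-14/1.602e-19 = 1.293281e+07
Step 3: W^2 = 1.293281e+07 * 3.53801e-15 * 0.612 = 2.80029e-08
Step 4: W = sqrt(2.80029e-08) = 1.673e-04 cm = 1.673 um

1.673


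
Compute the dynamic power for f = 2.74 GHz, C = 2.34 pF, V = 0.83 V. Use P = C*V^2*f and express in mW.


Step 1: V^2 = 0.83^2 = 0.6889 V^2
Step 2: P = C*V^2*f = 2.34e-12 F * 0.6889 * 2.74e9 Hz
Step 3: P = 4.41695124e-03 W
Step 4: P = 4.417 mW

4.417


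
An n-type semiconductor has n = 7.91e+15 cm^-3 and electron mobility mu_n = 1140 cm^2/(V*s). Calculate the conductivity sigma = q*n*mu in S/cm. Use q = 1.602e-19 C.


Step 1: sigma = q * n * mu
Step 2: sigma = 1.602e-19 * 7.91e+15 * 1140
Step 3: sigma = 1.445e+00 S/cm

1.445e+00


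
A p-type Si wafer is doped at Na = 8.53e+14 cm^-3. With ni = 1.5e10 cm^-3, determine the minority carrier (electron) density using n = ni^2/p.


Step 1: Majority hole concentration p ≈ Na = 8.53e+14 cm^-3
Step 2: n = ni^2 / Na = (1.5e10)^2 / 8.53e+14
Step 3: n = 2.64e+05 cm^-3

2.64e+05


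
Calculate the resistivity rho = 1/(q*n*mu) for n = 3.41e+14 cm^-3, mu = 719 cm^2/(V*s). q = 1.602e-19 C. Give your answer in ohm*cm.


Step 1: sigma = q * n * mu = 1.602e-19 * 3.41e+14 * 719 = 3.92777e-02 S/cm
Step 2: rho = 1 / sigma = 1 / 3.92777e-02 = 25.46 ohm*cm

25.46


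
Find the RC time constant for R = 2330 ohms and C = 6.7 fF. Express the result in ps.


Step 1: tau = R * C
Step 2: tau = 2330 * 6.7 fF = 2330 * 6.7e-15 F
Step 3: tau = 1.5611e-11 s = 15.611 ps

15.611


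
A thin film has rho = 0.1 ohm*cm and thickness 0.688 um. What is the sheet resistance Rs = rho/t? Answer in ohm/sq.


Step 1: Convert thickness to cm: t = 0.688 um = 6.8800e-05 cm
Step 2: Rs = rho / t = 0.1 / 6.8800e-05
Step 3: Rs = 1453.5 ohm/sq

1453.5


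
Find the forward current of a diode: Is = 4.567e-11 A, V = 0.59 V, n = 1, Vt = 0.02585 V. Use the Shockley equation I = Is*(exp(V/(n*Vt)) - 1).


Step 1: V/(n*Vt) = 0.59/(1*0.02585) = 22.8240
Step 2: exp(22.8240) = 8.1722e+09
Step 3: I = 4.567e-11 * (8.1722e+09 - 1) = 3.73e-01 A

3.73e-01


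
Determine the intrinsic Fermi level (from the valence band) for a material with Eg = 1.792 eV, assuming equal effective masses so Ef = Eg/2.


Step 1: For an intrinsic semiconductor, the Fermi level sits at midgap.
Step 2: Ef = Eg / 2 = 1.792 / 2 = 0.896 eV

0.896


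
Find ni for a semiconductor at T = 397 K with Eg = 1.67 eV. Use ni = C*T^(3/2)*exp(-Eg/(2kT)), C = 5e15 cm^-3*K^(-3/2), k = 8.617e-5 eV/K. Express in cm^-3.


Step 1: Compute kT = 8.617e-5 * 397 = 0.03420949 eV
Step 2: Exponent = -Eg/(2kT) = -1.67/(2*0.03420949) = -24.40843
Step 3: T^(3/2) = 397^1.5 = 7910.17
Step 4: ni = 5e15 * 7910.17 * exp(-24.40843) = 9.92e+08 cm^-3

9.92e+08


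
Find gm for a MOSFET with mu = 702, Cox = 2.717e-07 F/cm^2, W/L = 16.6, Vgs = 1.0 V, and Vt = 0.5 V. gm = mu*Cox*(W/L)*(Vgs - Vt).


Step 1: Vov = Vgs - Vt = 1.0 - 0.5 = 0.5 V
Step 2: gm = mu * Cox * (W/L) * Vov
Step 3: gm = 702 * 2.717e-07 * 16.6 * 0.5 = 1.58e-03 S

1.58e-03


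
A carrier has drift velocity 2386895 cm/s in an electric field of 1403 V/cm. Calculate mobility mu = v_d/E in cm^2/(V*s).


Step 1: mu = v_d / E
Step 2: mu = 2386895 / 1403
Step 3: mu = 1701.28 cm^2/(V*s)

1701.28


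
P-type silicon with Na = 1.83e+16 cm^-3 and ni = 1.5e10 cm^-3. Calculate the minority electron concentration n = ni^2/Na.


Step 1: Majority hole concentration p ≈ Na = 1.83e+16 cm^-3
Step 2: n = ni^2 / Na = (1.5e10)^2 / 1.83e+16
Step 3: n = 1.23e+04 cm^-3

1.23e+04


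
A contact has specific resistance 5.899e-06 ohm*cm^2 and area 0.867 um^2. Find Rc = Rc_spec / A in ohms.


Step 1: Convert area to cm^2: 0.867 um^2 = 8.6700e-09 cm^2
Step 2: Rc = Rc_spec / A = 5.899e-06 / 8.6700e-09
Step 3: Rc = 6.80e+02 ohms

6.80e+02


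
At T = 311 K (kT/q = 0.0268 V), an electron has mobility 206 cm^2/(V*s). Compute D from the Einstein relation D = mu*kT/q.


Step 1: D = mu * (kT/q)
Step 2: D = 206 * 0.0268
Step 3: D = 5.52 cm^2/s

5.52


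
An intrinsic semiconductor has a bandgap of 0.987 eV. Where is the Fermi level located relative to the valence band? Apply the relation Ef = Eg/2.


Step 1: For an intrinsic semiconductor, the Fermi level sits at midgap.
Step 2: Ef = Eg / 2 = 0.987 / 2 = 0.4935 eV

0.4935


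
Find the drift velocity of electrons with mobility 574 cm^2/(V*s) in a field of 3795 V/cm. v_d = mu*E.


Step 1: v_d = mu * E
Step 2: v_d = 574 * 3795 = 2178330
Step 3: v_d = 2.18e+06 cm/s

2.18e+06


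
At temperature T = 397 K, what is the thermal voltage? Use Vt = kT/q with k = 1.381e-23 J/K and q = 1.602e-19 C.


Step 1: kT = 1.381e-23 * 397 = 5.48257e-21 J
Step 2: Vt = kT/q = 5.48257e-21 / 1.602e-19
Step 3: Vt = 0.03422 V

0.03422


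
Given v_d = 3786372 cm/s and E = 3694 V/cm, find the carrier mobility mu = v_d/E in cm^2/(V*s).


Step 1: mu = v_d / E
Step 2: mu = 3786372 / 3694
Step 3: mu = 1025.01 cm^2/(V*s)

1025.01


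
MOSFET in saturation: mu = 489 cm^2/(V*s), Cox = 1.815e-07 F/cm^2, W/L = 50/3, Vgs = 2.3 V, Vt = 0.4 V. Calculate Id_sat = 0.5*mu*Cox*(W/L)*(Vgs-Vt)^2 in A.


Step 1: Overdrive voltage Vov = Vgs - Vt = 2.3 - 0.4 = 1.9 V
Step 2: W/L = 50/3 = 16.6667
Step 3: Id = 0.5 * 489 * 1.815e-07 * 16.6667 * 1.9^2
Step 4: Id = 2.67e-03 A

2.67e-03


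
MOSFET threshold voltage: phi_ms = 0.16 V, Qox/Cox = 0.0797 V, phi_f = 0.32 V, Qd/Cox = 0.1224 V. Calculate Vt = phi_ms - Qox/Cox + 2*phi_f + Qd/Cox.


Step 1: Vt = phi_ms - Qox/Cox + 2*phi_f + Qd/Cox
Step 2: Vt = 0.16 - 0.0797 + 2*0.32 + 0.1224
Step 3: Vt = 0.16 - 0.0797 + 0.64 + 0.1224
Step 4: Vt = 0.8427 V

0.8427


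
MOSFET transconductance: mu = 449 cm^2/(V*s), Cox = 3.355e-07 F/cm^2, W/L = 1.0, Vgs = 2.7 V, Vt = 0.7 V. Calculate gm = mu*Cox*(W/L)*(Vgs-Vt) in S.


Step 1: Vov = Vgs - Vt = 2.7 - 0.7 = 2.0 V
Step 2: gm = mu * Cox * (W/L) * Vov
Step 3: gm = 449 * 3.355e-07 * 1.0 * 2.0 = 3.01e-04 S

3.01e-04


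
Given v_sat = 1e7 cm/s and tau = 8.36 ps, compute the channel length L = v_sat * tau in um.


Step 1: tau in seconds = 8.36 ps * 1e-12 = 8.3600e-12 s
Step 2: L = v_sat * tau = 1e7 * 8.3600e-12 = 8.3600e-05 cm
Step 3: L in um = 8.3600e-05 * 1e4 = 0.836 um

0.836


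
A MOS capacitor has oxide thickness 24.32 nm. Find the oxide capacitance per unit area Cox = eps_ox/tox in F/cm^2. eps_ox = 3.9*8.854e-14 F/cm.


Step 1: eps_ox = 3.9 * 8.854e-14 = 3.45306e-13 F/cm
Step 2: tox in cm = 24.32 nm * 1e-7 = 2.4320e-06 cm
Step 3: Cox = 3.45306e-13 / 2.4320e-06 = 1.42e-07 F/cm^2

1.42e-07


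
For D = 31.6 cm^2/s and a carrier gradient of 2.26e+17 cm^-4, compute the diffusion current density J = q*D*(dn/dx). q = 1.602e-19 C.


Step 1: J = q * D * (dn/dx)
Step 2: J = 1.602e-19 * 31.6 * 2.26e+17
Step 3: J = 1.14e+00 A/cm^2

1.14e+00


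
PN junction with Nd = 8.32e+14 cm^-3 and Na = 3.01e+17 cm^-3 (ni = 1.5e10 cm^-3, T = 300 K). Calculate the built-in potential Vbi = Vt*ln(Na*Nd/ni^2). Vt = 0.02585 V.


Step 1: Compute Na*Nd/ni^2 = 3.01e+17 * 8.32e+14 / (1.5e10)^2 = 1.1130e+12
Step 2: ln(1.1130e+12) = 27.7381
Step 3: Vbi = 0.02585 * 27.7381 = 0.717 V

0.717


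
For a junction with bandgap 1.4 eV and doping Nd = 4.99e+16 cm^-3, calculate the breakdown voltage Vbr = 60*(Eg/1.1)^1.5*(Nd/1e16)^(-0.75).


Step 1: Eg/1.1 = 1.4/1.1 = 1.272727
Step 2: (Eg/1.1)^1.5 = 1.272727^1.5 = 1.435830
Step 3: (Nd/1e16)^(-0.75) = (4.99)^(-0.75) = 0.299519
Step 4: Vbr = 60 * 1.435830 * 0.299519 = 25.8 V

25.8


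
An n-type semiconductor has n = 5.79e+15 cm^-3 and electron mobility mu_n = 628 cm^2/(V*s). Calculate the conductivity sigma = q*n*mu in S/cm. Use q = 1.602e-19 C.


Step 1: sigma = q * n * mu
Step 2: sigma = 1.602e-19 * 5.79e+15 * 628
Step 3: sigma = 5.825e-01 S/cm

5.825e-01


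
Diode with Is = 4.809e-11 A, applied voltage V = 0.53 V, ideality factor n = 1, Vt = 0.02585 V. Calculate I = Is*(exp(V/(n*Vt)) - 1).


Step 1: V/(n*Vt) = 0.53/(1*0.02585) = 20.5029
Step 2: exp(20.5029) = 8.0223e+08
Step 3: I = 4.809e-11 * (8.0223e+08 - 1) = 3.86e-02 A

3.86e-02


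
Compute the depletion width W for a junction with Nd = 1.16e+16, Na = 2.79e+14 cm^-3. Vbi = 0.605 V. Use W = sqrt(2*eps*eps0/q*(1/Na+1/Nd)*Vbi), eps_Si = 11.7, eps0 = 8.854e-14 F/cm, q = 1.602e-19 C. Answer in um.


Step 1: 1/Na + 1/Nd = 1/2.79e+14 + 1/1.16e+16 = 3.67044e-15
Step 2: 2*eps*eps0/q = 2*11.7*8.854e-14/1.602e-19 = 1.293281e+07
Step 3: W^2 = 1.293281e+07 * 3.67044e-15 * 0.605 = 2.87188e-08
Step 4: W = sqrt(2.87188e-08) = 1.695e-04 cm = 1.695 um

1.695


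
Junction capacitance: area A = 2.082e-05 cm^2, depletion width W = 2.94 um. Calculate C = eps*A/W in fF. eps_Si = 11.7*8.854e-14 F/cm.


Step 1: eps_Si = 11.7 * 8.854e-14 = 1.035918e-12 F/cm
Step 2: W in cm = 2.94 * 1e-4 = 2.94e-04 cm
Step 3: C = 1.035918e-12 * 2.082e-05 / 2.94e-04 = 7.335991e-14 F
Step 4: C = 73.36 fF

73.36


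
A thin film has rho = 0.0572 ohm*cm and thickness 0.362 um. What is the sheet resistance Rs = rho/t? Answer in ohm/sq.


Step 1: Convert thickness to cm: t = 0.362 um = 3.6200e-05 cm
Step 2: Rs = rho / t = 0.0572 / 3.6200e-05
Step 3: Rs = 1580.1 ohm/sq

1580.1


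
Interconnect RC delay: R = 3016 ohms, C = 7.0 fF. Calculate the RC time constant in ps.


Step 1: tau = R * C
Step 2: tau = 3016 * 7.0 fF = 3016 * 7.0e-15 F
Step 3: tau = 2.1112e-11 s = 21.112 ps

21.112


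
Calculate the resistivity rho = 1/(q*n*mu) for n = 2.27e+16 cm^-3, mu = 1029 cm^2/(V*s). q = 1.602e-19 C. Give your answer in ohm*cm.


Step 1: sigma = q * n * mu = 1.602e-19 * 2.27e+16 * 1029 = 3.74200e+00 S/cm
Step 2: rho = 1 / sigma = 1 / 3.74200e+00 = 0.2672 ohm*cm

0.2672


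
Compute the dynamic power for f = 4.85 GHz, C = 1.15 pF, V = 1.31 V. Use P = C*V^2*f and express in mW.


Step 1: V^2 = 1.31^2 = 1.7161 V^2
Step 2: P = C*V^2*f = 1.15e-12 F * 1.7161 * 4.85e9 Hz
Step 3: P = 9.57154775e-03 W
Step 4: P = 9.572 mW

9.572


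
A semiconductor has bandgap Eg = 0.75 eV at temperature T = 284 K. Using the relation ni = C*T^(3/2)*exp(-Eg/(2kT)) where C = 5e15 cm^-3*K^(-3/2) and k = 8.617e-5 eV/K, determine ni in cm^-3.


Step 1: Compute kT = 8.617e-5 * 284 = 0.02447228 eV
Step 2: Exponent = -Eg/(2kT) = -0.75/(2*0.02447228) = -15.32346
Step 3: T^(3/2) = 284^1.5 = 4786.05
Step 4: ni = 5e15 * 4786.05 * exp(-15.32346) = 5.30e+12 cm^-3

5.30e+12


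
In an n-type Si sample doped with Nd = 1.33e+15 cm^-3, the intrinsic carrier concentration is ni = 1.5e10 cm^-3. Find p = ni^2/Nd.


Step 1: Since Nd >> ni, n ≈ Nd = 1.33e+15 cm^-3
Step 2: p = ni^2 / n = (1.5e10)^2 / 1.33e+15
Step 3: p = 2.25e20 / 1.33e+15 = 1.69e+05 cm^-3

1.69e+05


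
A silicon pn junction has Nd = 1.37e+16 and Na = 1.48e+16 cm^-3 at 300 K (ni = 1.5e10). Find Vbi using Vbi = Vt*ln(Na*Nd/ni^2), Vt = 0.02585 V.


Step 1: Compute Na*Nd/ni^2 = 1.48e+16 * 1.37e+16 / (1.5e10)^2 = 9.0116e+11
Step 2: ln(9.0116e+11) = 27.5269
Step 3: Vbi = 0.02585 * 27.5269 = 0.712 V

0.712


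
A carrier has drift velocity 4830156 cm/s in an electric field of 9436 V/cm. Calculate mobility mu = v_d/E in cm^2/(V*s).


Step 1: mu = v_d / E
Step 2: mu = 4830156 / 9436
Step 3: mu = 511.89 cm^2/(V*s)

511.89


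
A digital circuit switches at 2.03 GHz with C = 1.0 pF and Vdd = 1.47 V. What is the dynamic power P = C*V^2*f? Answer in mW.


Step 1: V^2 = 1.47^2 = 2.1609 V^2
Step 2: P = C*V^2*f = 1.0e-12 F * 2.1609 * 2.03e9 Hz
Step 3: P = 4.386627e-03 W
Step 4: P = 4.387 mW

4.387


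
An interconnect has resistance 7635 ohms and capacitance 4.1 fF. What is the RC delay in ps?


Step 1: tau = R * C
Step 2: tau = 7635 * 4.1 fF = 7635 * 4.1e-15 F
Step 3: tau = 3.13035e-11 s = 31.3035 ps

31.3035


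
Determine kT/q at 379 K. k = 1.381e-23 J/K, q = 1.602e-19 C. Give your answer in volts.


Step 1: kT = 1.381e-23 * 379 = 5.23399e-21 J
Step 2: Vt = kT/q = 5.23399e-21 / 1.602e-19
Step 3: Vt = 0.03267 V

0.03267


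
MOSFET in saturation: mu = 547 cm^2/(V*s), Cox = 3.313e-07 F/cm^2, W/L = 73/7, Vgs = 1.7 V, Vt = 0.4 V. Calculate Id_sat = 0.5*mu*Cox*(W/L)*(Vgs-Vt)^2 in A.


Step 1: Overdrive voltage Vov = Vgs - Vt = 1.7 - 0.4 = 1.3 V
Step 2: W/L = 73/7 = 10.4286
Step 3: Id = 0.5 * 547 * 3.313e-07 * 10.4286 * 1.3^2
Step 4: Id = 1.60e-03 A

1.60e-03


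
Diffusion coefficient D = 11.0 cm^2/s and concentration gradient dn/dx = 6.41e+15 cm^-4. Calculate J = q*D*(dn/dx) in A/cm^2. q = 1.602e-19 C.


Step 1: J = q * D * (dn/dx)
Step 2: J = 1.602e-19 * 11.0 * 6.41e+15
Step 3: J = 1.13e-02 A/cm^2

1.13e-02


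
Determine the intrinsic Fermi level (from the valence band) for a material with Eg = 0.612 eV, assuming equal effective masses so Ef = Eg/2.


Step 1: For an intrinsic semiconductor, the Fermi level sits at midgap.
Step 2: Ef = Eg / 2 = 0.612 / 2 = 0.306 eV

0.306


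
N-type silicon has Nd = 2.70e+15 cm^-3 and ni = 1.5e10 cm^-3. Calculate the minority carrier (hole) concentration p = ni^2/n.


Step 1: Since Nd >> ni, n ≈ Nd = 2.70e+15 cm^-3
Step 2: p = ni^2 / n = (1.5e10)^2 / 2.70e+15
Step 3: p = 2.25e20 / 2.70e+15 = 8.33e+04 cm^-3

8.33e+04


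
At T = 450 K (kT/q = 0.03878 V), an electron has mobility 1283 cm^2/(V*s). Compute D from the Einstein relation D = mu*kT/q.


Step 1: D = mu * (kT/q)
Step 2: D = 1283 * 0.03878
Step 3: D = 49.75 cm^2/s

49.75


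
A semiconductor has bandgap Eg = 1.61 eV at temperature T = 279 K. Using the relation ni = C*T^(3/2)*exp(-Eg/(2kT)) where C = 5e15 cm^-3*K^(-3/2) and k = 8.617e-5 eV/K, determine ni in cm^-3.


Step 1: Compute kT = 8.617e-5 * 279 = 0.02404143 eV
Step 2: Exponent = -Eg/(2kT) = -1.61/(2*0.02404143) = -33.48387
Step 3: T^(3/2) = 279^1.5 = 4660.22
Step 4: ni = 5e15 * 4660.22 * exp(-33.48387) = 6.69e+04 cm^-3

6.69e+04


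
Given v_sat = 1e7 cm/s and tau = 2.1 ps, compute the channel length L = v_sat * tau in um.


Step 1: tau in seconds = 2.1 ps * 1e-12 = 2.1000e-12 s
Step 2: L = v_sat * tau = 1e7 * 2.1000e-12 = 2.1000e-05 cm
Step 3: L in um = 2.1000e-05 * 1e4 = 0.21 um

0.21


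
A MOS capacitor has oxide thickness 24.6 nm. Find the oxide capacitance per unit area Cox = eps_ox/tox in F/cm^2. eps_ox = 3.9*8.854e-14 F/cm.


Step 1: eps_ox = 3.9 * 8.854e-14 = 3.45306e-13 F/cm
Step 2: tox in cm = 24.6 nm * 1e-7 = 2.4600e-06 cm
Step 3: Cox = 3.45306e-13 / 2.4600e-06 = 1.40e-07 F/cm^2

1.40e-07


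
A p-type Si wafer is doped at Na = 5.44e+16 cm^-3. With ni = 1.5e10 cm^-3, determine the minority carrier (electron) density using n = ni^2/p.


Step 1: Majority hole concentration p ≈ Na = 5.44e+16 cm^-3
Step 2: n = ni^2 / Na = (1.5e10)^2 / 5.44e+16
Step 3: n = 4.14e+03 cm^-3

4.14e+03


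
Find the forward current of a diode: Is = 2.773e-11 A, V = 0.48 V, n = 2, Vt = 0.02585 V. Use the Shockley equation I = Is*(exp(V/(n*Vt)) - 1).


Step 1: V/(n*Vt) = 0.48/(2*0.02585) = 9.2843
Step 2: exp(9.2843) = 1.0768e+04
Step 3: I = 2.773e-11 * (1.0768e+04 - 1) = 2.99e-07 A

2.99e-07


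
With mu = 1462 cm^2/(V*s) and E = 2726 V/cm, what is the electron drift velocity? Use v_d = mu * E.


Step 1: v_d = mu * E
Step 2: v_d = 1462 * 2726 = 3985412
Step 3: v_d = 3.99e+06 cm/s

3.99e+06


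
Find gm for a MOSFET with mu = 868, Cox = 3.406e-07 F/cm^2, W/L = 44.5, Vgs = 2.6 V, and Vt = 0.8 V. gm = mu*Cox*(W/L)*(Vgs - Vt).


Step 1: Vov = Vgs - Vt = 2.6 - 0.8 = 1.8 V
Step 2: gm = mu * Cox * (W/L) * Vov
Step 3: gm = 868 * 3.406e-07 * 44.5 * 1.8 = 2.37e-02 S

2.37e-02


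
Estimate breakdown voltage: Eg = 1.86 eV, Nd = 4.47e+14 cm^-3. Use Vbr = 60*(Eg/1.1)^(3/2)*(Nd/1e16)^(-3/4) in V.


Step 1: Eg/1.1 = 1.86/1.1 = 1.690909
Step 2: (Eg/1.1)^1.5 = 1.690909^1.5 = 2.198773
Step 3: (Nd/1e16)^(-0.75) = (0.0447)^(-0.75) = 10.286541
Step 4: Vbr = 60 * 2.198773 * 10.286541 = 1357.1 V

1357.1


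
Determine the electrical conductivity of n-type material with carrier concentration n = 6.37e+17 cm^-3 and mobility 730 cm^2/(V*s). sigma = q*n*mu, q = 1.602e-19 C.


Step 1: sigma = q * n * mu
Step 2: sigma = 1.602e-19 * 6.37e+17 * 730
Step 3: sigma = 7.449e+01 S/cm

7.449e+01


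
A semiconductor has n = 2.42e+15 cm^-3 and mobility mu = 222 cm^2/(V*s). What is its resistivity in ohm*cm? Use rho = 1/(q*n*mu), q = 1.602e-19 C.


Step 1: sigma = q * n * mu = 1.602e-19 * 2.42e+15 * 222 = 8.60658e-02 S/cm
Step 2: rho = 1 / sigma = 1 / 8.60658e-02 = 11.62 ohm*cm

11.62


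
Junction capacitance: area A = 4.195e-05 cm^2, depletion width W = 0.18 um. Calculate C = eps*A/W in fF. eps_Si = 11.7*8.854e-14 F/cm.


Step 1: eps_Si = 11.7 * 8.854e-14 = 1.035918e-12 F/cm
Step 2: W in cm = 0.18 * 1e-4 = 1.80e-05 cm
Step 3: C = 1.035918e-12 * 4.195e-05 / 1.80e-05 = 2.414264e-12 F
Step 4: C = 2414.26 fF

2414.26


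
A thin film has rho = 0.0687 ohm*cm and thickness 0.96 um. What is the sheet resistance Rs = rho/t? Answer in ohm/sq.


Step 1: Convert thickness to cm: t = 0.96 um = 9.6000e-05 cm
Step 2: Rs = rho / t = 0.0687 / 9.6000e-05
Step 3: Rs = 715.6 ohm/sq

715.6


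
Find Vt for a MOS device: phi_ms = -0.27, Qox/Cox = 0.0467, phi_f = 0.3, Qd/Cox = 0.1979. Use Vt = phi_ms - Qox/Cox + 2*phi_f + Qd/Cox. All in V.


Step 1: Vt = phi_ms - Qox/Cox + 2*phi_f + Qd/Cox
Step 2: Vt = -0.27 - 0.0467 + 2*0.3 + 0.1979
Step 3: Vt = -0.27 - 0.0467 + 0.6 + 0.1979
Step 4: Vt = 0.4812 V

0.4812


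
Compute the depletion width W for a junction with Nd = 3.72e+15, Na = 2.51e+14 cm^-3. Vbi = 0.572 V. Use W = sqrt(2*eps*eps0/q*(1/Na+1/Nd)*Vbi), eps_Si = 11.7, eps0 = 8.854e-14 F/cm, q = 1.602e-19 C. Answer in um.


Step 1: 1/Na + 1/Nd = 1/2.51e+14 + 1/3.72e+15 = 4.25288e-15
Step 2: 2*eps*eps0/q = 2*11.7*8.854e-14/1.602e-19 = 1.293281e+07
Step 3: W^2 = 1.293281e+07 * 4.25288e-15 * 0.572 = 3.14610e-08
Step 4: W = sqrt(3.14610e-08) = 1.774e-04 cm = 1.774 um

1.774


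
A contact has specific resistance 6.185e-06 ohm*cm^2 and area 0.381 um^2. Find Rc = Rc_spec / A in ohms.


Step 1: Convert area to cm^2: 0.381 um^2 = 3.8100e-09 cm^2
Step 2: Rc = Rc_spec / A = 6.185e-06 / 3.8100e-09
Step 3: Rc = 1.62e+03 ohms

1.62e+03


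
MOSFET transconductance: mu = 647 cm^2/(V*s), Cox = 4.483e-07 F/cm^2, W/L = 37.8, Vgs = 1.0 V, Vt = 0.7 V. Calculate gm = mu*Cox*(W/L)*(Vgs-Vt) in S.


Step 1: Vov = Vgs - Vt = 1.0 - 0.7 = 0.3 V
Step 2: gm = mu * Cox * (W/L) * Vov
Step 3: gm = 647 * 4.483e-07 * 37.8 * 0.3 = 3.29e-03 S

3.29e-03


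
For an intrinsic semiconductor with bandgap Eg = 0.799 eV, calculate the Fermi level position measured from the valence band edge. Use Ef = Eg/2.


Step 1: For an intrinsic semiconductor, the Fermi level sits at midgap.
Step 2: Ef = Eg / 2 = 0.799 / 2 = 0.3995 eV

0.3995


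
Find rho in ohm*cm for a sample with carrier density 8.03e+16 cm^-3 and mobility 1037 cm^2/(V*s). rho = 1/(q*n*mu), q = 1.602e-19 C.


Step 1: sigma = q * n * mu = 1.602e-19 * 8.03e+16 * 1037 = 1.33400e+01 S/cm
Step 2: rho = 1 / sigma = 1 / 1.33400e+01 = 0.07496 ohm*cm

0.07496


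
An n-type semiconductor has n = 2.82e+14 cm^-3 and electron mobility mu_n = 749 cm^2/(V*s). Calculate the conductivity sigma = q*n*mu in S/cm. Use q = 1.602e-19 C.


Step 1: sigma = q * n * mu
Step 2: sigma = 1.602e-19 * 2.82e+14 * 749
Step 3: sigma = 3.384e-02 S/cm

3.384e-02


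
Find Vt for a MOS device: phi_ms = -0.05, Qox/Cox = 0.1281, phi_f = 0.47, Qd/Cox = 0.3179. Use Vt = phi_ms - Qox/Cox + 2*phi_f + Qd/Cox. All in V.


Step 1: Vt = phi_ms - Qox/Cox + 2*phi_f + Qd/Cox
Step 2: Vt = -0.05 - 0.1281 + 2*0.47 + 0.3179
Step 3: Vt = -0.05 - 0.1281 + 0.94 + 0.3179
Step 4: Vt = 1.0798 V

1.0798


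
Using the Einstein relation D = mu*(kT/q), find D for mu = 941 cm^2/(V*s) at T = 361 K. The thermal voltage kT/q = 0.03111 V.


Step 1: D = mu * (kT/q)
Step 2: D = 941 * 0.03111
Step 3: D = 29.27 cm^2/s

29.27


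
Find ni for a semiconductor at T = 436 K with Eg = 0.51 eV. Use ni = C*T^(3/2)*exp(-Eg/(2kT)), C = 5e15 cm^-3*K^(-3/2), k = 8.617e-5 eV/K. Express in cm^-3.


Step 1: Compute kT = 8.617e-5 * 436 = 0.03757012 eV
Step 2: Exponent = -Eg/(2kT) = -0.51/(2*0.03757012) = -6.78731
Step 3: T^(3/2) = 436^1.5 = 9103.95
Step 4: ni = 5e15 * 9103.95 * exp(-6.78731) = 5.13e+16 cm^-3

5.13e+16


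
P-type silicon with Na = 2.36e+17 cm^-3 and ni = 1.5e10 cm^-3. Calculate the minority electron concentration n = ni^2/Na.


Step 1: Majority hole concentration p ≈ Na = 2.36e+17 cm^-3
Step 2: n = ni^2 / Na = (1.5e10)^2 / 2.36e+17
Step 3: n = 9.53e+02 cm^-3

9.53e+02


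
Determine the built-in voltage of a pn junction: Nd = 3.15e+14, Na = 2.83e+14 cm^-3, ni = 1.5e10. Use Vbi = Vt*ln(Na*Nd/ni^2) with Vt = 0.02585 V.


Step 1: Compute Na*Nd/ni^2 = 2.83e+14 * 3.15e+14 / (1.5e10)^2 = 3.9620e+08
Step 2: ln(3.9620e+08) = 19.7974
Step 3: Vbi = 0.02585 * 19.7974 = 0.512 V

0.512


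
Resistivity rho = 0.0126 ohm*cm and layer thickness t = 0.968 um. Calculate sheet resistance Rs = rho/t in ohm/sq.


Step 1: Convert thickness to cm: t = 0.968 um = 9.6800e-05 cm
Step 2: Rs = rho / t = 0.0126 / 9.6800e-05
Step 3: Rs = 130.2 ohm/sq

130.2


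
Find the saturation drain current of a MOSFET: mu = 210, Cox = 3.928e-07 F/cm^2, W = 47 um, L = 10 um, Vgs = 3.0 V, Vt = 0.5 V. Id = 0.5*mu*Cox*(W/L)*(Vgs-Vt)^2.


Step 1: Overdrive voltage Vov = Vgs - Vt = 3.0 - 0.5 = 2.5 V
Step 2: W/L = 47/10 = 4.7
Step 3: Id = 0.5 * 210 * 3.928e-07 * 4.7 * 2.5^2
Step 4: Id = 1.21e-03 A

1.21e-03


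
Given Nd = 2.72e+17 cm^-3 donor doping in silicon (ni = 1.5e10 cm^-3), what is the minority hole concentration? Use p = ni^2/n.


Step 1: Since Nd >> ni, n ≈ Nd = 2.72e+17 cm^-3
Step 2: p = ni^2 / n = (1.5e10)^2 / 2.72e+17
Step 3: p = 2.25e20 / 2.72e+17 = 8.27e+02 cm^-3

8.27e+02


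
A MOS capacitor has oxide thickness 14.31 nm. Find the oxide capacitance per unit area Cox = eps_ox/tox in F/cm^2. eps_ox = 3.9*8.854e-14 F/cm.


Step 1: eps_ox = 3.9 * 8.854e-14 = 3.45306e-13 F/cm
Step 2: tox in cm = 14.31 nm * 1e-7 = 1.4310e-06 cm
Step 3: Cox = 3.45306e-13 / 1.4310e-06 = 2.41e-07 F/cm^2

2.41e-07


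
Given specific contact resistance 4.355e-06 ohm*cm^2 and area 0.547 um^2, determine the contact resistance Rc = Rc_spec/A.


Step 1: Convert area to cm^2: 0.547 um^2 = 5.4700e-09 cm^2
Step 2: Rc = Rc_spec / A = 4.355e-06 / 5.4700e-09
Step 3: Rc = 7.96e+02 ohms

7.96e+02


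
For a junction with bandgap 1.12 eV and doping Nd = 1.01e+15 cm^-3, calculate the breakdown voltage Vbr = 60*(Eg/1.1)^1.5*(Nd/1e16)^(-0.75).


Step 1: Eg/1.1 = 1.12/1.1 = 1.018182
Step 2: (Eg/1.1)^1.5 = 1.018182^1.5 = 1.027397
Step 3: (Nd/1e16)^(-0.75) = (0.101)^(-0.75) = 5.581603
Step 4: Vbr = 60 * 1.027397 * 5.581603 = 344.1 V

344.1


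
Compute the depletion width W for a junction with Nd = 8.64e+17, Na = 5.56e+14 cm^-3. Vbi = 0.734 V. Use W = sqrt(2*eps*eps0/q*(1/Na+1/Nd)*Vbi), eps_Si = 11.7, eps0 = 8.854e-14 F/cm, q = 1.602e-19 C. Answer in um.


Step 1: 1/Na + 1/Nd = 1/5.56e+14 + 1/8.64e+17 = 1.79972e-15
Step 2: 2*eps*eps0/q = 2*11.7*8.854e-14/1.602e-19 = 1.293281e+07
Step 3: W^2 = 1.293281e+07 * 1.79972e-15 * 0.734 = 1.70842e-08
Step 4: W = sqrt(1.70842e-08) = 1.307e-04 cm = 1.307 um

1.307


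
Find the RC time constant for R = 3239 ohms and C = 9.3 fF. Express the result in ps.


Step 1: tau = R * C
Step 2: tau = 3239 * 9.3 fF = 3239 * 9.3e-15 F
Step 3: tau = 3.01227e-11 s = 30.1227 ps

30.1227


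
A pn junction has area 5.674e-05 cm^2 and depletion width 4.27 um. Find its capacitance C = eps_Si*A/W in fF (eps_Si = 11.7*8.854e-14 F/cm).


Step 1: eps_Si = 11.7 * 8.854e-14 = 1.035918e-12 F/cm
Step 2: W in cm = 4.27 * 1e-4 = 4.27e-04 cm
Step 3: C = 1.035918e-12 * 5.674e-05 / 4.27e-04 = 1.376534e-13 F
Step 4: C = 137.65 fF

137.65


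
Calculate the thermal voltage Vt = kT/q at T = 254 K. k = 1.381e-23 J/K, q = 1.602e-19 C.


Step 1: kT = 1.381e-23 * 254 = 3.50774e-21 J
Step 2: Vt = kT/q = 3.50774e-21 / 1.602e-19
Step 3: Vt = 0.0219 V

0.0219


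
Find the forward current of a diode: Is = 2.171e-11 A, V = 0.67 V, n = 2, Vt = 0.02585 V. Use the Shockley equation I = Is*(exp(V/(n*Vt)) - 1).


Step 1: V/(n*Vt) = 0.67/(2*0.02585) = 12.9594
Step 2: exp(12.9594) = 4.2481e+05
Step 3: I = 2.171e-11 * (4.2481e+05 - 1) = 9.22e-06 A

9.22e-06
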